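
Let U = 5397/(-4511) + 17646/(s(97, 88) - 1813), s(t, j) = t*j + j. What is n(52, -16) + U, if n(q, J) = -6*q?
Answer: -9543177213/30724421 ≈ -310.61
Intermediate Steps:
s(t, j) = j + j*t (s(t, j) = j*t + j = j + j*t)
U = 42842139/30724421 (U = 5397/(-4511) + 17646/(88*(1 + 97) - 1813) = 5397*(-1/4511) + 17646/(88*98 - 1813) = -5397/4511 + 17646/(8624 - 1813) = -5397/4511 + 17646/6811 = 42842139/30724421 ≈ 1.3944)
n(52, -16) + U = -6*52 + 42842139/30724421 = -312 + 42842139/30724421 = -9543177213/30724421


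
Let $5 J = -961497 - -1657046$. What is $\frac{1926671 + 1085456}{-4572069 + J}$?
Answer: $- \frac{15060635}{22164796} \approx -0.67948$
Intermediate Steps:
$J = \frac{695549}{5}$ ($J = \frac{-961497 - -1657046}{5} = \frac{-961497 + 1657046}{5} = \frac{1}{5} \cdot 695549 = \frac{695549}{5} \approx 1.3911 \cdot 10^{5}$)
$\frac{1926671 + 1085456}{-4572069 + J} = \frac{1926671 + 1085456}{-4572069 + \frac{695549}{5}} = \frac{3012127}{- \frac{22164796}{5}} = 3012127 \left(- \frac{5}{22164796}\right) = - \frac{15060635}{22164796}$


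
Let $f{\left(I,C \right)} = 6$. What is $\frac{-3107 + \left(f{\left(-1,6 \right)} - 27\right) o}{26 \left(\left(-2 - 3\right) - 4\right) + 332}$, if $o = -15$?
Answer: $- \frac{1396}{49} \approx -28.49$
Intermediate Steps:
$\frac{-3107 + \left(f{\left(-1,6 \right)} - 27\right) o}{26 \left(\left(-2 - 3\right) - 4\right) + 332} = \frac{-3107 + \left(6 - 27\right) \left(-15\right)}{26 \left(\left(-2 - 3\right) - 4\right) + 332} = \frac{-3107 - -315}{26 \left(-5 - 4\right) + 332} = \frac{-3107 + 315}{26 \left(-9\right) + 332} = - \frac{2792}{-234 + 332} = - \frac{2792}{98} = \left(-2792\right) \frac{1}{98} = - \frac{1396}{49}$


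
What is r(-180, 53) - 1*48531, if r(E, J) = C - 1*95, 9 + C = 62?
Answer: -48573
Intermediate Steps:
C = 53 (C = -9 + 62 = 53)
r(E, J) = -42 (r(E, J) = 53 - 1*95 = 53 - 95 = -42)
r(-180, 53) - 1*48531 = -42 - 1*48531 = -42 - 48531 = -48573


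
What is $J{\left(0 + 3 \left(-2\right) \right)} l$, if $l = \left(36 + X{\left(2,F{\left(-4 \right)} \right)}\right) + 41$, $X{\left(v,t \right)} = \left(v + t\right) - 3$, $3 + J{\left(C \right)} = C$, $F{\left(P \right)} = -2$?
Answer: $-666$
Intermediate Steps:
$J{\left(C \right)} = -3 + C$
$X{\left(v,t \right)} = -3 + t + v$ ($X{\left(v,t \right)} = \left(t + v\right) - 3 = -3 + t + v$)
$l = 74$ ($l = \left(36 - 3\right) + 41 = 33 + 41 = 74$)
$J{\left(0 + 3 \left(-2\right) \right)} l = \left(-3 + \left(0 + 3 \left(-2\right)\right)\right) 74 = \left(-3 + \left(0 - 6\right)\right) 74 = \left(-3 - 6\right) 74 = \left(-9\right) 74 = -666$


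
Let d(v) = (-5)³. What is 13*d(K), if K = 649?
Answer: -1625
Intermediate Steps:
d(v) = -125
13*d(K) = 13*(-125) = -1625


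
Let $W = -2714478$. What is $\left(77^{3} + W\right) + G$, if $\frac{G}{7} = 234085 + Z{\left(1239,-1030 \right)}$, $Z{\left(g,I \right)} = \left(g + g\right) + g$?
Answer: $-593331$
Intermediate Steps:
$Z{\left(g,I \right)} = 3 g$ ($Z{\left(g,I \right)} = 2 g + g = 3 g$)
$G = 1664614$ ($G = 7 \left(234085 + 3 \cdot 1239\right) = 7 \left(234085 + 3717\right) = 7 \cdot 237802 = 1664614$)
$\left(77^{3} + W\right) + G = \left(77^{3} - 2714478\right) + 1664614 = \left(456533 - 2714478\right) + 1664614 = -2257945 + 1664614 = -593331$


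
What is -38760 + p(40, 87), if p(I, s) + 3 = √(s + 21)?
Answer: -38763 + 6*√3 ≈ -38753.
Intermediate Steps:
p(I, s) = -3 + √(21 + s) (p(I, s) = -3 + √(s + 21) = -3 + √(21 + s))
-38760 + p(40, 87) = -38760 + (-3 + √(21 + 87)) = -38760 + (-3 + √108) = -38760 + (-3 + 6*√3) = -38763 + 6*√3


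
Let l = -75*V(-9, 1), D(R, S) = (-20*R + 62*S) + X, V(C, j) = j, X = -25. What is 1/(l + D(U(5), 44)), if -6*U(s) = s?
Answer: 3/7934 ≈ 0.00037812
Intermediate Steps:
U(s) = -s/6
D(R, S) = -25 - 20*R + 62*S (D(R, S) = (-20*R + 62*S) - 25 = -25 - 20*R + 62*S)
l = -75 (l = -75*1 = -75)
1/(l + D(U(5), 44)) = 1/(-75 + (-25 - (-10)*5/3 + 62*44)) = 1/(-75 + (-25 - 20*(-⅚) + 2728)) = 1/(-75 + (-25 + 50/3 + 2728)) = 1/(-75 + 8159/3) = 1/(7934/3) = 3/7934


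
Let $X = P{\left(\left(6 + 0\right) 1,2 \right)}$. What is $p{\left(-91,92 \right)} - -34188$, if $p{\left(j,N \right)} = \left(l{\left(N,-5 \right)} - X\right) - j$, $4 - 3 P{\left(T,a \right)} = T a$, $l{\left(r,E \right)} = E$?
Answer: $\frac{102830}{3} \approx 34277.0$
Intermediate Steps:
$P{\left(T,a \right)} = \frac{4}{3} - \frac{T a}{3}$
$X = - \frac{8}{3}$ ($X = \frac{4}{3} - \frac{1}{3} \left(6 + 0\right) 1 \cdot 2 = \frac{4}{3} - \frac{1}{3} \cdot 6 \cdot 1 \cdot 2 = \frac{4}{3} - 2 \cdot 2 = \frac{4}{3} - 4 = - \frac{8}{3} \approx -2.6667$)
$p{\left(j,N \right)} = - \frac{7}{3} - j$ ($p{\left(j,N \right)} = \left(-5 - - \frac{8}{3}\right) - j = \left(-5 + \frac{8}{3}\right) - j = - \frac{7}{3} - j$)
$p{\left(-91,92 \right)} - -34188 = \left(- \frac{7}{3} - -91\right) - -34188 = \left(- \frac{7}{3} + 91\right) + 34188 = \frac{266}{3} + 34188 = \frac{102830}{3}$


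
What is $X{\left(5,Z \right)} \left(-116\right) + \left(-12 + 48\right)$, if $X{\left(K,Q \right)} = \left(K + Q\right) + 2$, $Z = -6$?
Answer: $-80$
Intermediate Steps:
$X{\left(K,Q \right)} = 2 + K + Q$
$X{\left(5,Z \right)} \left(-116\right) + \left(-12 + 48\right) = \left(2 + 5 - 6\right) \left(-116\right) + \left(-12 + 48\right) = 1 \left(-116\right) + 36 = -116 + 36 = -80$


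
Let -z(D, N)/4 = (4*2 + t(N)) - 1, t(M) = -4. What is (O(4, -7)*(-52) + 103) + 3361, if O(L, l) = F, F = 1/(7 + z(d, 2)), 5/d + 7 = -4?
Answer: 17372/5 ≈ 3474.4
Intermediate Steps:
d = -5/11 (d = 5/(-7 - 4) = 5/(-11) = 5*(-1/11) = -5/11 ≈ -0.45455)
z(D, N) = -12 (z(D, N) = -4*((4*2 - 4) - 1) = -4*((8 - 4) - 1) = -4*(4 - 1) = -4*3 = -12)
F = -⅕ (F = 1/(7 - 12) = 1/(-5) = -⅕ ≈ -0.20000)
O(L, l) = -⅕
(O(4, -7)*(-52) + 103) + 3361 = (-⅕*(-52) + 103) + 3361 = (52/5 + 103) + 3361 = 567/5 + 3361 = 17372/5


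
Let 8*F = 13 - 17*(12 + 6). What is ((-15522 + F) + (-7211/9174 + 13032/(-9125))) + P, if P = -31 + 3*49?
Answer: -5171719847647/334851000 ≈ -15445.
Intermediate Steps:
P = 116 (P = -31 + 147 = 116)
F = -293/8 (F = (13 - 17*(12 + 6))/8 = (13 - 17*18)/8 = (13 - 306)/8 = (1/8)*(-293) = -293/8 ≈ -36.625)
((-15522 + F) + (-7211/9174 + 13032/(-9125))) + P = ((-15522 - 293/8) + (-7211/9174 + 13032/(-9125))) + 116 = (-124469/8 + (-7211*1/9174 + 13032*(-1/9125))) + 116 = (-124469/8 + (-7211/9174 - 13032/9125)) + 116 = (-124469/8 - 185355943/83712750) + 116 = -5210562563647/334851000 + 116 = -5171719847647/334851000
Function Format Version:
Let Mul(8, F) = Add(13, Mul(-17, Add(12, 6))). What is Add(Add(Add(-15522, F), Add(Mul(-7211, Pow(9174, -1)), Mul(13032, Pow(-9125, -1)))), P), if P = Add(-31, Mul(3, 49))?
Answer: Rational(-5171719847647, 334851000) ≈ -15445.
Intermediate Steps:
P = 116 (P = Add(-31, 147) = 116)
F = Rational(-293, 8) (F = Mul(Rational(1, 8), Add(13, Mul(-17, Add(12, 6)))) = Mul(Rational(1, 8), Add(13, Mul(-17, 18))) = Mul(Rational(1, 8), Add(13, -306)) = Mul(Rational(1, 8), -293) = Rational(-293, 8) ≈ -36.625)
Add(Add(Add(-15522, F), Add(Mul(-7211, Pow(9174, -1)), Mul(13032, Pow(-9125, -1)))), P) = Add(Add(Add(-15522, Rational(-293, 8)), Add(Mul(-7211, Pow(9174, -1)), Mul(13032, Pow(-9125, -1)))), 116) = Add(Add(Rational(-124469, 8), Add(Mul(-7211, Rational(1, 9174)), Mul(13032, Rational(-1, 9125)))), 116) = Add(Add(Rational(-124469, 8), Add(Rational(-7211, 9174), Rational(-13032, 9125))), 116) = Add(Add(Rational(-124469, 8), Rational(-185355943, 83712750)), 116) = Add(Rational(-5210562563647, 334851000), 116) = Rational(-5171719847647, 334851000)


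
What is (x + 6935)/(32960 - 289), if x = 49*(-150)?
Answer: -415/32671 ≈ -0.012702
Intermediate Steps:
x = -7350
(x + 6935)/(32960 - 289) = (-7350 + 6935)/(32960 - 289) = -415/32671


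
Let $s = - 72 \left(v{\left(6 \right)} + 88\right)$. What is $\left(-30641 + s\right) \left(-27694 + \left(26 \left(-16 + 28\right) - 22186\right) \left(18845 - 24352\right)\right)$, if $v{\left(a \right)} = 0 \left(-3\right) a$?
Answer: $-4453229742248$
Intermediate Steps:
$v{\left(a \right)} = 0$ ($v{\left(a \right)} = 0 a = 0$)
$s = -6336$ ($s = - 72 \left(0 + 88\right) = \left(-72\right) 88 = -6336$)
$\left(-30641 + s\right) \left(-27694 + \left(26 \left(-16 + 28\right) - 22186\right) \left(18845 - 24352\right)\right) = \left(-30641 - 6336\right) \left(-27694 + \left(26 \left(-16 + 28\right) - 22186\right) \left(18845 - 24352\right)\right) = - 36977 \left(-27694 + \left(26 \cdot 12 - 22186\right) \left(-5507\right)\right) = - 36977 \left(-27694 + \left(312 - 22186\right) \left(-5507\right)\right) = - 36977 \left(-27694 - -120460118\right) = - 36977 \left(-27694 + 120460118\right) = \left(-36977\right) 120432424 = -4453229742248$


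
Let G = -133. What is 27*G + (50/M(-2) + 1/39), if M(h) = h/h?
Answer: -138098/39 ≈ -3541.0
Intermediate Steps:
M(h) = 1
27*G + (50/M(-2) + 1/39) = 27*(-133) + (50/1 + 1/39) = -3591 + (50*1 + 1*(1/39)) = -3591 + (50 + 1/39) = -3591 + 1951/39 = -138098/39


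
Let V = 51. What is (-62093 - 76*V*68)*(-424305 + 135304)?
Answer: 94116354661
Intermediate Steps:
(-62093 - 76*V*68)*(-424305 + 135304) = (-62093 - 76*51*68)*(-424305 + 135304) = (-62093 - 3876*68)*(-289001) = (-62093 - 263568)*(-289001) = -325661*(-289001) = 94116354661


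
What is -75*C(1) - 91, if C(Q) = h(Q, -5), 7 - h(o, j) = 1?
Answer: -541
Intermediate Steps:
h(o, j) = 6 (h(o, j) = 7 - 1*1 = 7 - 1 = 6)
C(Q) = 6
-75*C(1) - 91 = -75*6 - 91 = -450 - 91 = -541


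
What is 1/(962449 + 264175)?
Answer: 1/1226624 ≈ 8.1525e-7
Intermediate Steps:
1/(962449 + 264175) = 1/1226624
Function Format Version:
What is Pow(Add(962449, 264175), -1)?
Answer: Rational(1, 1226624) ≈ 8.1525e-7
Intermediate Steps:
Pow(Add(962449, 264175), -1) = Pow(1226624, -1) = Rational(1, 1226624)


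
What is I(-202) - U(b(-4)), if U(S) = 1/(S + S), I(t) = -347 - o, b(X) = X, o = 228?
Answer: -4599/8 ≈ -574.88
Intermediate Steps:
I(t) = -575 (I(t) = -347 - 1*228 = -347 - 228 = -575)
U(S) = 1/(2*S)
I(-202) - U(b(-4)) = -575 - 1/(2*(-4)) = -575 - (-1)/(2*4) = -575 - 1*(-1/8) = -575 + 1/8 = -4599/8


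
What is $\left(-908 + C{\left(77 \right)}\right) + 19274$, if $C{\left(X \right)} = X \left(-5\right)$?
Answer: $17981$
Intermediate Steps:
$C{\left(X \right)} = - 5 X$
$\left(-908 + C{\left(77 \right)}\right) + 19274 = \left(-908 - 385\right) + 19274 = -1293 + 19274 = 17981$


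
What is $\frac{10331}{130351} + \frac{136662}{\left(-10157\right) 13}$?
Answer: $- \frac{1265377907}{1323975107} \approx -0.95574$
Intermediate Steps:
$\frac{10331}{130351} + \frac{136662}{\left(-10157\right) 13} = 10331 \cdot \frac{1}{130351} + \frac{136662}{-132041} = \frac{10331}{130351} + 136662 \left(- \frac{1}{132041}\right) = \frac{10331}{130351} - \frac{136662}{132041} = - \frac{1265377907}{1323975107}$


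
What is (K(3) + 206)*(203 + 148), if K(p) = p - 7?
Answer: 70902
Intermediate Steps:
K(p) = -7 + p
(K(3) + 206)*(203 + 148) = ((-7 + 3) + 206)*(203 + 148) = (-4 + 206)*351 = 202*351 = 70902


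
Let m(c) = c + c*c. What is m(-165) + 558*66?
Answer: 63888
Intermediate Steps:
m(c) = c + c**2
m(-165) + 558*66 = -165*(1 - 165) + 558*66 = -165*(-164) + 36828 = 27060 + 36828 = 63888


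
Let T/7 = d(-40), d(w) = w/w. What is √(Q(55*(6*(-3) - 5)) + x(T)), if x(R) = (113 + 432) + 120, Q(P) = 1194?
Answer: 13*√11 ≈ 43.116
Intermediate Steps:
d(w) = 1
T = 7 (T = 7*1 = 7)
x(R) = 665 (x(R) = 545 + 120 = 665)
√(Q(55*(6*(-3) - 5)) + x(T)) = √(1194 + 665) = √1859 = 13*√11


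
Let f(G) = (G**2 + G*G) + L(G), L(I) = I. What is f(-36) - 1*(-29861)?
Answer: 32417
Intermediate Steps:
f(G) = G + 2*G**2 (f(G) = (G**2 + G*G) + G = (G**2 + G**2) + G = 2*G**2 + G = G + 2*G**2)
f(-36) - 1*(-29861) = -36*(1 + 2*(-36)) - 1*(-29861) = -36*(1 - 72) + 29861 = -36*(-71) + 29861 = 2556 + 29861 = 32417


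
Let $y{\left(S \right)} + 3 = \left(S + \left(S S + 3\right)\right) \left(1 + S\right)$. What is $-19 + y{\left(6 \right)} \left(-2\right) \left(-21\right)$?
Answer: $13085$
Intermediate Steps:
$y{\left(S \right)} = -3 + \left(1 + S\right) \left(3 + S + S^{2}\right)$ ($y{\left(S \right)} = -3 + \left(S + \left(S S + 3\right)\right) \left(1 + S\right) = -3 + \left(S + \left(S^{2} + 3\right)\right) \left(1 + S\right) = -3 + \left(S + \left(3 + S^{2}\right)\right) \left(1 + S\right) = -3 + \left(3 + S + S^{2}\right) \left(1 + S\right) = -3 + \left(1 + S\right) \left(3 + S + S^{2}\right)$)
$-19 + y{\left(6 \right)} \left(-2\right) \left(-21\right) = -19 + 6 \left(4 + 6^{2} + 2 \cdot 6\right) \left(-2\right) \left(-21\right) = -19 + 6 \left(4 + 36 + 12\right) \left(-2\right) \left(-21\right) = -19 + 6 \cdot 52 \left(-2\right) \left(-21\right) = -19 + 312 \left(-2\right) \left(-21\right) = -19 - -13104 = -19 + 13104 = 13085$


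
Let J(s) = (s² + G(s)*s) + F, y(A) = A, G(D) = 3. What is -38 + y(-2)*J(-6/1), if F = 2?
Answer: -78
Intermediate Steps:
J(s) = 2 + s² + 3*s (J(s) = (s² + 3*s) + 2 = 2 + s² + 3*s)
-38 + y(-2)*J(-6/1) = -38 - 2*(2 + (-6/1)² + 3*(-6/1)) = -38 - 2*(2 + (-6*1)² + 3*(-6*1)) = -38 - 2*(2 + (-6)² + 3*(-6)) = -38 - 2*(2 + 36 - 18) = -38 - 2*20 = -38 - 40 = -78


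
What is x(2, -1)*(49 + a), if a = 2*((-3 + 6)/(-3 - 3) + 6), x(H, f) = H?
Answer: 120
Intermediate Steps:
a = 11 (a = 2*(3/(-6) + 6) = 2*(3*(-⅙) + 6) = 2*(-½ + 6) = 2*(11/2) = 11)
x(2, -1)*(49 + a) = 2*(49 + 11) = 2*60 = 120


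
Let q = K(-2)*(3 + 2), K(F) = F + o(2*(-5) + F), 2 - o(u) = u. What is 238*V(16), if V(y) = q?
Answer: 14280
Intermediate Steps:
o(u) = 2 - u
K(F) = 12 (K(F) = F + (2 - (2*(-5) + F)) = F + (2 - (-10 + F)) = F + (2 + (10 - F)) = F + (12 - F) = 12)
q = 60 (q = 12*(3 + 2) = 12*5 = 60)
V(y) = 60
238*V(16) = 238*60 = 14280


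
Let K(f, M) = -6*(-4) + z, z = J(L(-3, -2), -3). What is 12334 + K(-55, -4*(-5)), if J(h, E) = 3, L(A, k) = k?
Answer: 12361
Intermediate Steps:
z = 3
K(f, M) = 27 (K(f, M) = -6*(-4) + 3 = 24 + 3 = 27)
12334 + K(-55, -4*(-5)) = 12334 + 27 = 12361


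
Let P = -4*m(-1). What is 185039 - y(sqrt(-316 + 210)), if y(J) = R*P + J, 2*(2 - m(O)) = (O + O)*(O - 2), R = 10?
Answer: 184999 - I*sqrt(106) ≈ 1.85e+5 - 10.296*I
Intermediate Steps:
m(O) = 2 - O*(-2 + O) (m(O) = 2 - (O + O)*(O - 2)/2 = 2 - 2*O*(-2 + O)/2 = 2 - O*(-2 + O))
P = 4 (P = -4*(2 - 1*(-1)**2 + 2*(-1)) = -4*(2 - 1*1 - 2) = -4*(2 - 1 - 2) = -4*(-1) = 4)
y(J) = 40 + J (y(J) = 10*4 + J = 40 + J)
185039 - y(sqrt(-316 + 210)) = 185039 - (40 + sqrt(-316 + 210)) = 185039 - (40 + sqrt(-106)) = 185039 - (40 + I*sqrt(106)) = 185039 + (-40 - I*sqrt(106)) = 184999 - I*sqrt(106)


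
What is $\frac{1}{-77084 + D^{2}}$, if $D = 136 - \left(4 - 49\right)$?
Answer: $- \frac{1}{44323} \approx -2.2562 \cdot 10^{-5}$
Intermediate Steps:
$D = 181$ ($D = 136 - -45 = 136 + 45 = 181$)
$\frac{1}{-77084 + D^{2}} = \frac{1}{-77084 + 181^{2}} = \frac{1}{-77084 + 32761} = \frac{1}{-44323} = - \frac{1}{44323}$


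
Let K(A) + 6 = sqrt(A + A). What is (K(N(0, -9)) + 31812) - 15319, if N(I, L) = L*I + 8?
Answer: 16491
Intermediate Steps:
N(I, L) = 8 + I*L (N(I, L) = I*L + 8 = 8 + I*L)
K(A) = -6 + sqrt(2)*sqrt(A) (K(A) = -6 + sqrt(A + A) = -6 + sqrt(2*A) = -6 + sqrt(2)*sqrt(A))
(K(N(0, -9)) + 31812) - 15319 = ((-6 + sqrt(2)*sqrt(8 + 0*(-9))) + 31812) - 15319 = ((-6 + sqrt(2)*sqrt(8 + 0)) + 31812) - 15319 = ((-6 + sqrt(2)*sqrt(8)) + 31812) - 15319 = ((-6 + sqrt(2)*(2*sqrt(2))) + 31812) - 15319 = ((-6 + 4) + 31812) - 15319 = (-2 + 31812) - 15319 = 31810 - 15319 = 16491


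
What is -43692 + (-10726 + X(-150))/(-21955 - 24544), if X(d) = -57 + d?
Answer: -2031623375/46499 ≈ -43692.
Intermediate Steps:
-43692 + (-10726 + X(-150))/(-21955 - 24544) = -43692 + (-10726 + (-57 - 150))/(-21955 - 24544) = -43692 + (-10726 - 207)/(-46499) = -43692 - 10933*(-1/46499) = -43692 + 10933/46499 = -2031623375/46499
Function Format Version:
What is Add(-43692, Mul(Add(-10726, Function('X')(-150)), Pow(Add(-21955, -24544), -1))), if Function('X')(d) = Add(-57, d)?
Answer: Rational(-2031623375, 46499) ≈ -43692.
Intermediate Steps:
Add(-43692, Mul(Add(-10726, Function('X')(-150)), Pow(Add(-21955, -24544), -1))) = Add(-43692, Mul(Add(-10726, Add(-57, -150)), Pow(Add(-21955, -24544), -1))) = Add(-43692, Mul(Add(-10726, -207), Pow(-46499, -1))) = Add(-43692, Mul(-10933, Rational(-1, 46499))) = Add(-43692, Rational(10933, 46499)) = Rational(-2031623375, 46499)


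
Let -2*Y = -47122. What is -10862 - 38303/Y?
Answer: -255957885/23561 ≈ -10864.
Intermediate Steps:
Y = 23561 (Y = -½*(-47122) = 23561)
-10862 - 38303/Y = -10862 - 38303/23561 = -255957885/23561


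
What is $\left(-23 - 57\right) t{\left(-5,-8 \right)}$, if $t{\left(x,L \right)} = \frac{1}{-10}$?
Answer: $8$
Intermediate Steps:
$t{\left(x,L \right)} = - \frac{1}{10}$
$\left(-23 - 57\right) t{\left(-5,-8 \right)} = \left(-23 - 57\right) \left(- \frac{1}{10}\right) = \left(-80\right) \left(- \frac{1}{10}\right) = 8$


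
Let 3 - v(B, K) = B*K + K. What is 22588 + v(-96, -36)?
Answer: 19171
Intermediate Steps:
v(B, K) = 3 - K - B*K (v(B, K) = 3 - (B*K + K) = 3 - (K + B*K) = 3 + (-K - B*K) = 3 - K - B*K)
22588 + v(-96, -36) = 22588 + (3 - 1*(-36) - 1*(-96)*(-36)) = 22588 + (3 + 36 - 3456) = 22588 - 3417 = 19171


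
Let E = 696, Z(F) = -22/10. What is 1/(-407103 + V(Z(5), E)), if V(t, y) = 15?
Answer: -1/407088 ≈ -2.4565e-6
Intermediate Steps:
Z(F) = -11/5 (Z(F) = -22*⅒ = -11/5)
1/(-407103 + V(Z(5), E)) = 1/(-407103 + 15) = 1/(-407088) = -1/407088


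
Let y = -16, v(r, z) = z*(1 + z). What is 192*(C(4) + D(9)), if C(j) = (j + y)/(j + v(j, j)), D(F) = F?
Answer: 1632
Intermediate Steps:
C(j) = (-16 + j)/(j + j*(1 + j)) (C(j) = (j - 16)/(j + j*(1 + j)) = (-16 + j)/(j + j*(1 + j)))
192*(C(4) + D(9)) = 192*((-16 + 4)/(4*(2 + 4)) + 9) = 192*((¼)*(-12)/6 + 9) = 192*((¼)*(⅙)*(-12) + 9) = 192*(-½ + 9) = 192*(17/2) = 1632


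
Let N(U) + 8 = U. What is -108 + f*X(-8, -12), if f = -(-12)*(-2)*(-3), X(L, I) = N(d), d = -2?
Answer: -828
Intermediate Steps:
N(U) = -8 + U
X(L, I) = -10 (X(L, I) = -8 - 2 = -10)
f = 72 (f = -3*8*(-3) = -24*(-3) = 72)
-108 + f*X(-8, -12) = -108 + 72*(-10) = -108 - 720 = -828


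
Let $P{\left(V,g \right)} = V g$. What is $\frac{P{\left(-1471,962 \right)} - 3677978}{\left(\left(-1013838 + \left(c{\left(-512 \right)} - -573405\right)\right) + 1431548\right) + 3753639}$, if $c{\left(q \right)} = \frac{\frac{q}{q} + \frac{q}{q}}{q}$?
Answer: $- \frac{1303828480}{1214657023} \approx -1.0734$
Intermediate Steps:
$c{\left(q \right)} = \frac{2}{q}$ ($c{\left(q \right)} = \frac{1 + 1}{q} = \frac{2}{q}$)
$\frac{P{\left(-1471,962 \right)} - 3677978}{\left(\left(-1013838 + \left(c{\left(-512 \right)} - -573405\right)\right) + 1431548\right) + 3753639} = \frac{\left(-1471\right) 962 - 3677978}{\left(\left(-1013838 + \left(\frac{2}{-512} - -573405\right)\right) + 1431548\right) + 3753639} = \frac{-1415102 - 3677978}{\left(\left(-1013838 + \left(2 \left(- \frac{1}{512}\right) + 573405\right)\right) + 1431548\right) + 3753639} = - \frac{5093080}{\left(\left(-1013838 + \left(- \frac{1}{256} + 573405\right)\right) + 1431548\right) + 3753639} = - \frac{5093080}{\left(\left(-1013838 + \frac{146791679}{256}\right) + 1431548\right) + 3753639} = - \frac{5093080}{\left(- \frac{112750849}{256} + 1431548\right) + 3753639} = - \frac{5093080}{\frac{253725439}{256} + 3753639} = - \frac{5093080}{\frac{1214657023}{256}} = \left(-5093080\right) \frac{256}{1214657023} = - \frac{1303828480}{1214657023}$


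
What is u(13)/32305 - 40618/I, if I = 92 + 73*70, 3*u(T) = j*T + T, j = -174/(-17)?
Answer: -50458124/6463485 ≈ -7.8066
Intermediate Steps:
j = 174/17 (j = -174*(-1/17) = 174/17 ≈ 10.235)
u(T) = 191*T/51 (u(T) = (174*T/17 + T)/3 = (191*T/17)/3 = 191*T/51)
I = 5202 (I = 92 + 5110 = 5202)
u(13)/32305 - 40618/I = ((191/51)*13)/32305 - 40618/5202 = (2483/51)*(1/32305) - 40618*1/5202 = 191/126735 - 20309/2601 = -50458124/6463485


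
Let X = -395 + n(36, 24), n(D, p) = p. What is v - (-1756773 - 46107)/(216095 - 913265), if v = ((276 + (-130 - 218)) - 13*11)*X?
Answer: 1853598739/23239 ≈ 79762.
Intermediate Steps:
X = -371 (X = -395 + 24 = -371)
v = 79765 (v = ((276 + (-130 - 218)) - 13*11)*(-371) = ((276 - 348) - 143)*(-371) = (-72 - 143)*(-371) = -215*(-371) = 79765)
v - (-1756773 - 46107)/(216095 - 913265) = 79765 - (-1756773 - 46107)/(216095 - 913265) = 79765 - (-1802880)/(-697170) = 79765 - (-1802880)*(-1)/697170 = 79765 - 1*60096/23239 = 79765 - 60096/23239 = 1853598739/23239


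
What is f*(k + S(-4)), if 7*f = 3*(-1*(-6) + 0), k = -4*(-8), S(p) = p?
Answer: 72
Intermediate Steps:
k = 32
f = 18/7 (f = (3*(-1*(-6) + 0))/7 = (3*(6 + 0))/7 = (3*6)/7 = (1/7)*18 = 18/7 ≈ 2.5714)
f*(k + S(-4)) = 18*(32 - 4)/7 = (18/7)*28 = 72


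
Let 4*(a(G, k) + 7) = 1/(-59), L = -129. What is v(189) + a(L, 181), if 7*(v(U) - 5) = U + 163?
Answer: 79761/1652 ≈ 48.281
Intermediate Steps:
a(G, k) = -1653/236 (a(G, k) = -7 + (1/4)/(-59) = -7 + (1/4)*(-1/59) = -7 - 1/236 = -1653/236)
v(U) = 198/7 + U/7 (v(U) = 5 + (U + 163)/7 = 5 + (163 + U)/7 = 5 + (163/7 + U/7) = 198/7 + U/7)
v(189) + a(L, 181) = (198/7 + (1/7)*189) - 1653/236 = (198/7 + 27) - 1653/236 = 387/7 - 1653/236 = 79761/1652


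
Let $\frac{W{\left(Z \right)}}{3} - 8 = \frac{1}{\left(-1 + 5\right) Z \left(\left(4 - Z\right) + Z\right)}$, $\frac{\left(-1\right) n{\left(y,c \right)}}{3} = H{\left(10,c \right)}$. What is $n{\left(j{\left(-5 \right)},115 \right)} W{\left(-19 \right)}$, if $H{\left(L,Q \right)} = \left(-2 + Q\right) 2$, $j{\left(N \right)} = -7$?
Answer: $- \frac{2472327}{152} \approx -16265.0$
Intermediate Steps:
$H{\left(L,Q \right)} = -4 + 2 Q$
$n{\left(y,c \right)} = 12 - 6 c$ ($n{\left(y,c \right)} = - 3 \left(-4 + 2 c\right) = 12 - 6 c$)
$W{\left(Z \right)} = 24 + \frac{3}{16 Z}$ ($W{\left(Z \right)} = 24 + \frac{3}{\left(-1 + 5\right) Z \left(\left(4 - Z\right) + Z\right)} = 24 + \frac{3}{4 Z 4} = 24 + \frac{3}{4 \cdot 4 Z} = 24 + \frac{3}{16 Z}$)
$n{\left(j{\left(-5 \right)},115 \right)} W{\left(-19 \right)} = \left(12 - 690\right) \left(24 + \frac{3}{16 \left(-19\right)}\right) = \left(12 - 690\right) \left(24 + \frac{3}{16} \left(- \frac{1}{19}\right)\right) = - 678 \left(24 - \frac{3}{304}\right) = \left(-678\right) \frac{7293}{304} = - \frac{2472327}{152}$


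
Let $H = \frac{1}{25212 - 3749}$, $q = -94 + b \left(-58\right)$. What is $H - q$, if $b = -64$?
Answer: $- \frac{77653133}{21463} \approx -3618.0$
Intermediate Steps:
$q = 3618$ ($q = -94 - -3712 = -94 + 3712 = 3618$)
$H = \frac{1}{21463} \approx 4.6592 \cdot 10^{-5}$
$H - q = \frac{1}{21463} - 3618 = - \frac{77653133}{21463}$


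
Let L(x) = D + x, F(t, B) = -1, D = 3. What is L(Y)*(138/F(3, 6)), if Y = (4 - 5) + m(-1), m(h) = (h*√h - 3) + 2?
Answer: -138 + 138*I ≈ -138.0 + 138.0*I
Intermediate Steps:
m(h) = -1 + h^(3/2) (m(h) = (h^(3/2) - 3) + 2 = (-3 + h^(3/2)) + 2 = -1 + h^(3/2))
Y = -2 - I (Y = (4 - 5) + (-1 + (-1)^(3/2)) = -1 + (-1 - I) = -2 - I ≈ -2.0 - 1.0*I)
L(x) = 3 + x
L(Y)*(138/F(3, 6)) = (3 + (-2 - I))*(138/(-1)) = (1 - I)*(138*(-1)) = (1 - I)*(-138) = -138 + 138*I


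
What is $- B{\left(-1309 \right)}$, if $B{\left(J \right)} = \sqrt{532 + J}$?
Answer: $- i \sqrt{777} \approx - 27.875 i$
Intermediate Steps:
$- B{\left(-1309 \right)} = - \sqrt{532 - 1309} = - \sqrt{-777} = - i \sqrt{777}$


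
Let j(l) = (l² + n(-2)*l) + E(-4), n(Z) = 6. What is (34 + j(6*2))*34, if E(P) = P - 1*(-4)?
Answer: 8500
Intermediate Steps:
E(P) = 4 + P (E(P) = P + 4 = 4 + P)
j(l) = l² + 6*l (j(l) = (l² + 6*l) + (4 - 4) = (l² + 6*l) + 0 = l² + 6*l)
(34 + j(6*2))*34 = (34 + (6*2)*(6 + 6*2))*34 = (34 + 12*(6 + 12))*34 = (34 + 12*18)*34 = (34 + 216)*34 = 250*34 = 8500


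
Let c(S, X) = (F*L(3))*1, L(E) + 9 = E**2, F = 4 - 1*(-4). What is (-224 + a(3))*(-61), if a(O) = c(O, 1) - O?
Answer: 13847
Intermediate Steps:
F = 8 (F = 4 + 4 = 8)
L(E) = -9 + E**2
c(S, X) = 0 (c(S, X) = (8*(-9 + 3**2))*1 = (8*(-9 + 9))*1 = (8*0)*1 = 0*1 = 0)
a(O) = -O (a(O) = 0 - O = -O)
(-224 + a(3))*(-61) = (-224 - 1*3)*(-61) = (-224 - 3)*(-61) = -227*(-61) = 13847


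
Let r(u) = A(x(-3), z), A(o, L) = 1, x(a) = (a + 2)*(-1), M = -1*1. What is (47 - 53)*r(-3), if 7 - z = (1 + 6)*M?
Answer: -6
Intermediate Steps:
M = -1
z = 14 (z = 7 - (1 + 6)*(-1) = 7 - 7*(-1) = 7 - 1*(-7) = 7 + 7 = 14)
x(a) = -2 - a (x(a) = (2 + a)*(-1) = -2 - a)
r(u) = 1
(47 - 53)*r(-3) = (47 - 53)*1 = -6*1 = -6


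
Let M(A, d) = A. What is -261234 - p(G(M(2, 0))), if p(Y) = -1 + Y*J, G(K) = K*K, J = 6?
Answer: -261257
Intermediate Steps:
G(K) = K²
p(Y) = -1 + 6*Y (p(Y) = -1 + Y*6 = -1 + 6*Y)
-261234 - p(G(M(2, 0))) = -261234 - (-1 + 6*2²) = -261234 - (-1 + 6*4) = -261234 - (-1 + 24) = -261234 - 1*23 = -261234 - 23 = -261257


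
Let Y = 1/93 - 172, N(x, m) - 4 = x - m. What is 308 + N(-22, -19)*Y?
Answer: 12649/93 ≈ 136.01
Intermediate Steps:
N(x, m) = 4 + x - m (N(x, m) = 4 + (x - m) = 4 + x - m)
Y = -15995/93 (Y = 1/93 - 172 = -15995/93 ≈ -171.99)
308 + N(-22, -19)*Y = 308 + (4 - 22 - 1*(-19))*(-15995/93) = 308 + (4 - 22 + 19)*(-15995/93) = 308 + 1*(-15995/93) = 308 - 15995/93 = 12649/93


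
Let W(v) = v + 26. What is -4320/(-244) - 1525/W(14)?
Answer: -9965/488 ≈ -20.420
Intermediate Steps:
W(v) = 26 + v
-4320/(-244) - 1525/W(14) = -4320/(-244) - 1525/(26 + 14) = -4320*(-1/244) - 1525/40 = 1080/61 - 1525*1/40 = 1080/61 - 305/8 = -9965/488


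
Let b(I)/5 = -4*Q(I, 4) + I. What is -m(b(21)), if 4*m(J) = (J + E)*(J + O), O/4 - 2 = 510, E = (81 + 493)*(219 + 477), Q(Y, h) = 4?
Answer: -828223617/4 ≈ -2.0706e+8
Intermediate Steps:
E = 399504 (E = 574*696 = 399504)
O = 2048 (O = 8 + 4*510 = 8 + 2040 = 2048)
b(I) = -80 + 5*I (b(I) = 5*(-4*4 + I) = 5*(-16 + I) = -80 + 5*I)
m(J) = (2048 + J)*(399504 + J)/4 (m(J) = ((J + 399504)*(J + 2048))/4 = ((399504 + J)*(2048 + J))/4 = ((2048 + J)*(399504 + J))/4 = (2048 + J)*(399504 + J)/4)
-m(b(21)) = -(204546048 + 100388*(-80 + 5*21) + (-80 + 5*21)²/4) = -(204546048 + 100388*(-80 + 105) + (-80 + 105)²/4) = -(204546048 + 100388*25 + (¼)*25²) = -(204546048 + 2509700 + (¼)*625) = -(204546048 + 2509700 + 625/4) = -1*828223617/4 = -828223617/4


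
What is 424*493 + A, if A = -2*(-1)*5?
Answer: 209042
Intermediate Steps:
A = 10 (A = 2*5 = 10)
424*493 + A = 424*493 + 10 = 209032 + 10 = 209042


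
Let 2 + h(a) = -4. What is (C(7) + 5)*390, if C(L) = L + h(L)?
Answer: 2340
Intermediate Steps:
h(a) = -6 (h(a) = -2 - 4 = -6)
C(L) = -6 + L (C(L) = L - 6 = -6 + L)
(C(7) + 5)*390 = ((-6 + 7) + 5)*390 = (1 + 5)*390 = 6*390 = 2340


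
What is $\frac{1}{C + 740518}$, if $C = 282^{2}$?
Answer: $\frac{1}{820042} \approx 1.2195 \cdot 10^{-6}$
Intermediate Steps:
$C = 79524$
$\frac{1}{C + 740518} = \frac{1}{79524 + 740518} = \frac{1}{820042}$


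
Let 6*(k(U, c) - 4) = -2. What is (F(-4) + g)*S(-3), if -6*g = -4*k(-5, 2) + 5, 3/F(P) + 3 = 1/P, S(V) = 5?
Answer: 805/234 ≈ 3.4402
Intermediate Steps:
k(U, c) = 11/3 (k(U, c) = 4 + (⅙)*(-2) = 4 - ⅓ = 11/3)
F(P) = 3/(-3 + 1/P)
g = 29/18 (g = -(-4*11/3 + 5)/6 = -(-44/3 + 5)/6 = -⅙*(-29/3) = 29/18 ≈ 1.6111)
(F(-4) + g)*S(-3) = (-3*(-4)/(-1 + 3*(-4)) + 29/18)*5 = (-3*(-4)/(-1 - 12) + 29/18)*5 = (-3*(-4)/(-13) + 29/18)*5 = (-3*(-4)*(-1/13) + 29/18)*5 = (-12/13 + 29/18)*5 = (161/234)*5 = 805/234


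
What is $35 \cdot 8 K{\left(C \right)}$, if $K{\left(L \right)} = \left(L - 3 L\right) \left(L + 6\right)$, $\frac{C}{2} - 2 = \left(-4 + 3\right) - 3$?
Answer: $4480$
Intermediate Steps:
$C = -4$ ($C = 4 + 2 \left(\left(-4 + 3\right) - 3\right) = 4 + 2 \left(-1 - 3\right) = 4 + 2 \left(-4\right) = 4 - 8 = -4$)
$K{\left(L \right)} = - 2 L \left(6 + L\right)$
$35 \cdot 8 K{\left(C \right)} = 35 \cdot 8 \left(\left(-2\right) \left(-4\right) \left(6 - 4\right)\right) = 280 \left(\left(-2\right) \left(-4\right) 2\right) = 280 \cdot 16 = 4480$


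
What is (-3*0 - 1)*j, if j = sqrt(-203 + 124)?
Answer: -I*sqrt(79) ≈ -8.8882*I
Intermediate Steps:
j = I*sqrt(79) (j = sqrt(-79) = I*sqrt(79) ≈ 8.8882*I)
(-3*0 - 1)*j = (-3*0 - 1)*(I*sqrt(79)) = (0 - 1)*(I*sqrt(79)) = -I*sqrt(79)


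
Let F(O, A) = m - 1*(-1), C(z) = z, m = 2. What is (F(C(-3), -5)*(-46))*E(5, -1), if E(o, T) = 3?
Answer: -414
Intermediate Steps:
F(O, A) = 3 (F(O, A) = 2 - 1*(-1) = 2 + 1 = 3)
(F(C(-3), -5)*(-46))*E(5, -1) = (3*(-46))*3 = -138*3 = -414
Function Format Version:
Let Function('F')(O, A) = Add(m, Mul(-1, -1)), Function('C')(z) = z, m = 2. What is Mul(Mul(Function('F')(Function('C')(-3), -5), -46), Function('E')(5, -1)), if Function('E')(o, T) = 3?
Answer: -414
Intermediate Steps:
Function('F')(O, A) = 3 (Function('F')(O, A) = Add(2, Mul(-1, -1)) = Add(2, 1) = 3)
Mul(Mul(Function('F')(Function('C')(-3), -5), -46), Function('E')(5, -1)) = Mul(Mul(3, -46), 3) = Mul(-138, 3) = -414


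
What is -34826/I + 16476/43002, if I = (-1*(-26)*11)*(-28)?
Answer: 12344905/2608788 ≈ 4.7320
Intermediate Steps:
I = -8008 (I = (26*11)*(-28) = 286*(-28) = -8008)
-34826/I + 16476/43002 = -34826/(-8008) + 16476/43002 = -34826*(-1/8008) + 16476*(1/43002) = 1583/364 + 2746/7167 = 12344905/2608788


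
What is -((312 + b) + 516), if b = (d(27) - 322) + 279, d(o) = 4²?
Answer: -801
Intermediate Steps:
d(o) = 16
b = -27 (b = (16 - 322) + 279 = -306 + 279 = -27)
-((312 + b) + 516) = -((312 - 27) + 516) = -(285 + 516) = -1*801 = -801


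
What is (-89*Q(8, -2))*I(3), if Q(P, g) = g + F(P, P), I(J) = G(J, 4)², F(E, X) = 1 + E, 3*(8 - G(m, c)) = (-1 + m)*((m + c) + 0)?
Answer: -62300/9 ≈ -6922.2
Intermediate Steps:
G(m, c) = 8 - (-1 + m)*(c + m)/3 (G(m, c) = 8 - (-1 + m)*((m + c) + 0)/3 = 8 - (-1 + m)*((c + m) + 0)/3 = 8 - (-1 + m)*(c + m)/3)
I(J) = (28/3 - J - J²/3)² (I(J) = (8 - J²/3 + (⅓)*4 + J/3 - ⅓*4*J)² = (8 - J²/3 + 4/3 + J/3 - 4*J/3)² = (28/3 - J - J²/3)²)
Q(P, g) = 1 + P + g (Q(P, g) = g + (1 + P) = 1 + P + g)
(-89*Q(8, -2))*I(3) = (-89*(1 + 8 - 2))*((-28 + 3² + 3*3)²/9) = (-89*7)*((-28 + 9 + 9)²/9) = -623*(-10)²/9 = -623*100/9 = -62300/9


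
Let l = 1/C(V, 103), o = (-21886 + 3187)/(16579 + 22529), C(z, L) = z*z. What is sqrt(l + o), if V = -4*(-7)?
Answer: I*sqrt(3970794931)/91252 ≈ 0.69055*I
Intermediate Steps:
V = 28
C(z, L) = z**2
o = -6233/13036 (o = -18699/39108 = -18699*1/39108 = -6233/13036 ≈ -0.47814)
l = 1/784 (l = 1/(28**2) = 1/784 ≈ 0.0012755)
sqrt(l + o) = sqrt(1/784 - 6233/13036) = sqrt(-1218409/2555056) = I*sqrt(3970794931)/91252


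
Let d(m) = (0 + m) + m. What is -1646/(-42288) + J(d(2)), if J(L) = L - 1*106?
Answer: -2155865/21144 ≈ -101.96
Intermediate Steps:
d(m) = 2*m (d(m) = m + m = 2*m)
J(L) = -106 + L (J(L) = L - 106 = -106 + L)
-1646/(-42288) + J(d(2)) = -1646/(-42288) + (-106 + 2*2) = -1646*(-1/42288) + (-106 + 4) = 823/21144 - 102 = -2155865/21144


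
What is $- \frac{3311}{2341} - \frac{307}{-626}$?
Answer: $- \frac{1353999}{1465466} \approx -0.92394$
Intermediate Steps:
$- \frac{3311}{2341} - \frac{307}{-626} = \left(-3311\right) \frac{1}{2341} - - \frac{307}{626} = - \frac{3311}{2341} + \frac{307}{626} = - \frac{1353999}{1465466}$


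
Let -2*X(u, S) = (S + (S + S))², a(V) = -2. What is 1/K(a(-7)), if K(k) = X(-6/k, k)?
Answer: -1/18 ≈ -0.055556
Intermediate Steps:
X(u, S) = -9*S²/2 (X(u, S) = -(S + (S + S))²/2 = -(S + 2*S)²/2 = -9*S²/2)
K(k) = -9*k²/2
1/K(a(-7)) = 1/(-9/2*(-2)²) = 1/(-9/2*4) = 1/(-18) = -1/18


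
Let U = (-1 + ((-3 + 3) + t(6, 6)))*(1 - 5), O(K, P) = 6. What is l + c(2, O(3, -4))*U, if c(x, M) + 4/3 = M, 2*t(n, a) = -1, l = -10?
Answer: 18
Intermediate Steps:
t(n, a) = -½ (t(n, a) = (½)*(-1) = -½)
c(x, M) = -4/3 + M
U = 6 (U = (-1 + ((-3 + 3) - ½))*(1 - 5) = (-1 + (0 - ½))*(-4) = (-1 - ½)*(-4) = -3/2*(-4) = 6)
l + c(2, O(3, -4))*U = -10 + (-4/3 + 6)*6 = -10 + (14/3)*6 = -10 + 28 = 18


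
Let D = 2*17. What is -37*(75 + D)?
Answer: -4033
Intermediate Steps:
D = 34
-37*(75 + D) = -37*(75 + 34) = -37*109 = -4033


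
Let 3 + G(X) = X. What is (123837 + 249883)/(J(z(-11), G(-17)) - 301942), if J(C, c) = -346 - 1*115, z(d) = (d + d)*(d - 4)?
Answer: -373720/302403 ≈ -1.2358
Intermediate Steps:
G(X) = -3 + X
z(d) = 2*d*(-4 + d) (z(d) = (2*d)*(-4 + d) = 2*d*(-4 + d))
J(C, c) = -461 (J(C, c) = -346 - 115 = -461)
(123837 + 249883)/(J(z(-11), G(-17)) - 301942) = (123837 + 249883)/(-461 - 301942) = 373720/(-302403) = 373720*(-1/302403) = -373720/302403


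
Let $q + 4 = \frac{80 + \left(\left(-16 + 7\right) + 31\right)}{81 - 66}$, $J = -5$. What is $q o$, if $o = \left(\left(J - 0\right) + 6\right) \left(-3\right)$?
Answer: $- \frac{42}{5} \approx -8.4$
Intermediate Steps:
$o = -3$ ($o = \left(\left(-5 - 0\right) + 6\right) \left(-3\right) = \left(\left(-5 + 0\right) + 6\right) \left(-3\right) = \left(-5 + 6\right) \left(-3\right) = 1 \left(-3\right) = -3$)
$q = \frac{14}{5}$ ($q = -4 + \frac{80 + \left(\left(-16 + 7\right) + 31\right)}{81 - 66} = -4 + \frac{80 + \left(-9 + 31\right)}{15} = -4 + \left(80 + 22\right) \frac{1}{15} = -4 + 102 \cdot \frac{1}{15} = -4 + \frac{34}{5} = \frac{14}{5} \approx 2.8$)
$q o = \frac{14}{5} \left(-3\right) = - \frac{42}{5}$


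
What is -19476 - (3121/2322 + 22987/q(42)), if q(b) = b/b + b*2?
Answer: -3897619219/197370 ≈ -19748.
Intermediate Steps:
q(b) = 1 + 2*b
-19476 - (3121/2322 + 22987/q(42)) = -19476 - (3121/2322 + 22987/(1 + 2*42)) = -19476 - (3121*(1/2322) + 22987/(1 + 84)) = -19476 - (3121/2322 + 22987/85) = -19476 - 1*53641099/197370 = -19476 - 53641099/197370 = -3897619219/197370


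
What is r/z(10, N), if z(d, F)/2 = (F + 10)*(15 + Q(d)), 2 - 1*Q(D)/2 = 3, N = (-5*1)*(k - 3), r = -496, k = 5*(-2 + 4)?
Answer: 248/325 ≈ 0.76308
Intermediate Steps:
k = 10 (k = 5*2 = 10)
N = -35 (N = (-5*1)*(10 - 3) = -5*7 = -35)
Q(D) = -2 (Q(D) = 4 - 2*3 = 4 - 6 = -2)
z(d, F) = 260 + 26*F (z(d, F) = 2*((F + 10)*(15 - 2)) = 2*((10 + F)*13) = 2*(130 + 13*F) = 260 + 26*F)
r/z(10, N) = -496/(260 + 26*(-35)) = -496/(260 - 910) = -496/(-650) = -496*(-1/650) = 248/325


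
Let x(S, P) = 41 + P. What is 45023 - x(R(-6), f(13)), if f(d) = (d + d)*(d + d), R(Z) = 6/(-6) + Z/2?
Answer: 44306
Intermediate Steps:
R(Z) = -1 + Z/2 (R(Z) = 6*(-⅙) + Z*(½) = -1 + Z/2)
f(d) = 4*d² (f(d) = (2*d)*(2*d) = 4*d²)
45023 - x(R(-6), f(13)) = 45023 - (41 + 4*13²) = 45023 - (41 + 4*169) = 45023 - (41 + 676) = 45023 - 1*717 = 45023 - 717 = 44306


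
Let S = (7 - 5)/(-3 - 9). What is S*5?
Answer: -5/6 ≈ -0.83333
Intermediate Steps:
S = -1/6 (S = 2/(-12) = 2*(-1/12) = -1/6 ≈ -0.16667)
S*5 = -1/6*5 = -5/6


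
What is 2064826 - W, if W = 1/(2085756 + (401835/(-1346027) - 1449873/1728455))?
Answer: 10019788943231777865601979/4852606923408608964 ≈ 2.0648e+6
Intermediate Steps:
W = 2326547098285/4852606923408608964 (W = 1/(2085756 + (401835*(-1/1346027) - 1449873*1/1728455)) = 1/(2085756 + (-401835/1346027 - 1449873/1728455)) = 1/(2085756 - 2646121919496/2326547098285) = 1/(4852606923408608964/2326547098285) = 2326547098285/4852606923408608964 ≈ 4.7944e-7)
2064826 - W = 2064826 - 1*2326547098285/4852606923408608964 = 2064826 - 2326547098285/4852606923408608964 = 10019788943231777865601979/4852606923408608964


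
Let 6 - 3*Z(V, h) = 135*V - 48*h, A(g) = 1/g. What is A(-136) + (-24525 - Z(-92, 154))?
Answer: -4233817/136 ≈ -31131.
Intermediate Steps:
Z(V, h) = 2 - 45*V + 16*h (Z(V, h) = 2 - (135*V - 48*h)/3 = 2 - (-48*h + 135*V)/3 = 2 + (-45*V + 16*h) = 2 - 45*V + 16*h)
A(-136) + (-24525 - Z(-92, 154)) = 1/(-136) + (-24525 - (2 - 45*(-92) + 16*154)) = -1/136 + (-24525 - (2 + 4140 + 2464)) = -1/136 + (-24525 - 1*6606) = -1/136 + (-24525 - 6606) = -1/136 - 31131 = -4233817/136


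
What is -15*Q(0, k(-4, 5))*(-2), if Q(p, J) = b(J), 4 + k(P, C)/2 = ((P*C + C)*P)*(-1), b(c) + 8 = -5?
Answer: -390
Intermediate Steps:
b(c) = -13 (b(c) = -8 - 5 = -13)
k(P, C) = -8 - 2*P*(C + C*P) (k(P, C) = -8 + 2*(((P*C + C)*P)*(-1)) = -8 + 2*(((C*P + C)*P)*(-1)) = -8 + 2*(((C + C*P)*P)*(-1)) = -8 + 2*((P*(C + C*P))*(-1)) = -8 + 2*(-P*(C + C*P)) = -8 - 2*P*(C + C*P))
Q(p, J) = -13
-15*Q(0, k(-4, 5))*(-2) = -15*(-13)*(-2) = 195*(-2) = -390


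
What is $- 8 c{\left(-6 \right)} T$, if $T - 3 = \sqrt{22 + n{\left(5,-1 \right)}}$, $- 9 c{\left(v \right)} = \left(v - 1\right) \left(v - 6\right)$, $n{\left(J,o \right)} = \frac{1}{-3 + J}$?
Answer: $224 + 112 \sqrt{10} \approx 578.17$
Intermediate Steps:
$c{\left(v \right)} = - \frac{\left(-1 + v\right) \left(-6 + v\right)}{9}$ ($c{\left(v \right)} = - \frac{\left(v - 1\right) \left(v - 6\right)}{9} = - \frac{\left(-1 + v\right) \left(-6 + v\right)}{9}$)
$T = 3 + \frac{3 \sqrt{10}}{2}$ ($T = 3 + \sqrt{22 + \frac{1}{-3 + 5}} = 3 + \sqrt{22 + \frac{1}{2}} = 3 + \sqrt{\frac{45}{2}} = 3 + \frac{3 \sqrt{10}}{2} \approx 7.7434$)
$- 8 c{\left(-6 \right)} T = - 8 \left(- \frac{2}{3} - \frac{\left(-6\right)^{2}}{9} + \frac{7}{9} \left(-6\right)\right) \left(3 + \frac{3 \sqrt{10}}{2}\right) = - 8 \left(- \frac{2}{3} - 4 - \frac{14}{3}\right) \left(3 + \frac{3 \sqrt{10}}{2}\right) = \left(-8\right) \left(- \frac{28}{3}\right) \left(3 + \frac{3 \sqrt{10}}{2}\right) = \frac{224 \left(3 + \frac{3 \sqrt{10}}{2}\right)}{3} = 224 + 112 \sqrt{10}$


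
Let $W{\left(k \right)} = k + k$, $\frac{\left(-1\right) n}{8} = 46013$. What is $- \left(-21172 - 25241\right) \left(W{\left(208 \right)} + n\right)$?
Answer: $-17065503144$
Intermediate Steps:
$n = -368104$ ($n = \left(-8\right) 46013 = -368104$)
$W{\left(k \right)} = 2 k$
$- \left(-21172 - 25241\right) \left(W{\left(208 \right)} + n\right) = - \left(-21172 - 25241\right) \left(2 \cdot 208 - 368104\right) = - \left(-46413\right) \left(416 - 368104\right) = - \left(-46413\right) \left(-367688\right) = \left(-1\right) 17065503144 = -17065503144$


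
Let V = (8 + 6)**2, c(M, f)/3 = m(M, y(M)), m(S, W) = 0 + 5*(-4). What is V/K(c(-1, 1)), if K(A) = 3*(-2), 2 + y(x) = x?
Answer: -98/3 ≈ -32.667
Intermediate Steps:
y(x) = -2 + x
m(S, W) = -20 (m(S, W) = 0 - 20 = -20)
c(M, f) = -60 (c(M, f) = 3*(-20) = -60)
K(A) = -6
V = 196 (V = 14**2 = 196)
V/K(c(-1, 1)) = 196/(-6) = 196*(-1/6) = -98/3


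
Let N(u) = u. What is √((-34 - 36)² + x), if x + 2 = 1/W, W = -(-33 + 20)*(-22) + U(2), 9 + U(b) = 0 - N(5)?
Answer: √4408197/30 ≈ 69.986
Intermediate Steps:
U(b) = -14 (U(b) = -9 + (0 - 1*5) = -9 + (0 - 5) = -9 - 5 = -14)
W = -300 (W = -(-33 + 20)*(-22) - 14 = -1*(-13)*(-22) - 14 = 13*(-22) - 14 = -286 - 14 = -300)
x = -601/300 (x = -2 + 1/(-300) = -2 - 1/300 = -601/300 ≈ -2.0033)
√((-34 - 36)² + x) = √((-34 - 36)² - 601/300) = √((-70)² - 601/300) = √(4900 - 601/300) = √(1469399/300) = √4408197/30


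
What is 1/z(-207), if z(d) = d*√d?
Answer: I*√23/14283 ≈ 0.00033577*I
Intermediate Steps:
z(d) = d^(3/2)
1/z(-207) = 1/((-207)^(3/2)) = 1/(-621*I*√23) = I*√23/14283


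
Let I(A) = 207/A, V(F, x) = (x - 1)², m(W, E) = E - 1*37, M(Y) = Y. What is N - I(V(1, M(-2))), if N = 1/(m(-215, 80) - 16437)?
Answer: -377063/16394 ≈ -23.000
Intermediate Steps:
m(W, E) = -37 + E (m(W, E) = E - 37 = -37 + E)
N = -1/16394 (N = 1/((-37 + 80) - 16437) = 1/(43 - 16437) = 1/(-16394) = -1/16394 ≈ -6.0998e-5)
V(F, x) = (-1 + x)²
N - I(V(1, M(-2))) = -1/16394 - 207/((-1 - 2)²) = -1/16394 - 207/((-3)²) = -1/16394 - 207/9 = -1/16394 - 1*23 = -1/16394 - 23 = -377063/16394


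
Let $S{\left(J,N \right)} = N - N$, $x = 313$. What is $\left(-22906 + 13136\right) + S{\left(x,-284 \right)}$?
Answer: $-9770$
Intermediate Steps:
$S{\left(J,N \right)} = 0$
$\left(-22906 + 13136\right) + S{\left(x,-284 \right)} = \left(-22906 + 13136\right) + 0 = -9770 + 0 = -9770$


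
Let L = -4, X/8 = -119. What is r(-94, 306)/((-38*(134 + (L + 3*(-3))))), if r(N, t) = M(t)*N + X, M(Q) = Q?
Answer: 782/121 ≈ 6.4628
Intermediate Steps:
X = -952 (X = 8*(-119) = -952)
r(N, t) = -952 + N*t (r(N, t) = t*N - 952 = N*t - 952 = -952 + N*t)
r(-94, 306)/((-38*(134 + (L + 3*(-3))))) = (-952 - 94*306)/((-38*(134 + (-4 + 3*(-3))))) = (-952 - 28764)/((-38*(134 + (-4 - 9)))) = -29716*(-1/(38*(134 - 13))) = -29716/((-38*121)) = -29716/(-4598) = -29716*(-1/4598) = 782/121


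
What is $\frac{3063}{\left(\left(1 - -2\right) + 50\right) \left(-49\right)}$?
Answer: $- \frac{3063}{2597} \approx -1.1794$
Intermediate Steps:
$\frac{3063}{\left(\left(1 - -2\right) + 50\right) \left(-49\right)} = \frac{3063}{\left(\left(1 + 2\right) + 50\right) \left(-49\right)} = \frac{3063}{\left(3 + 50\right) \left(-49\right)} = \frac{3063}{53 \left(-49\right)} = \frac{3063}{-2597} = 3063 \left(- \frac{1}{2597}\right) = - \frac{3063}{2597}$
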